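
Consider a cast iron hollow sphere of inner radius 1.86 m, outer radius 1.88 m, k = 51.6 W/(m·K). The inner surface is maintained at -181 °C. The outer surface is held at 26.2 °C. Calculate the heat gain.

Q = 4πk·ΔT/(1/r₁ − 1/r₂) = 4π × 51.6 × 207.2 / (1/1.86 − 1/1.88) = 2.35×10^7 W

Q = 2.35×10^7 W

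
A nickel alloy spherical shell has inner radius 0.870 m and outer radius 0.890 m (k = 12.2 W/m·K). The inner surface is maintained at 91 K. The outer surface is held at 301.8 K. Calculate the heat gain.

Q = 1250 kW

Q = 4πk·ΔT/(1/r₁ − 1/r₂) = 4π × 12.2 × 210.8 / (1/0.870 − 1/0.890) = 1.25×10^6 W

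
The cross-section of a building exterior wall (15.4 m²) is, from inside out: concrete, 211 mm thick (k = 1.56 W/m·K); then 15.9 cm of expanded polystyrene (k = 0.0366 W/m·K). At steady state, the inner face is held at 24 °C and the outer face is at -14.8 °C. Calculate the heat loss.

Resistance network (inner→outer):
  R_concrete = L/(kA) = 0.211/(1.56·15.4) = 0.008783 K/W
  R_expanded polystyrene = L/(kA) = 0.159/(0.0366·15.4) = 0.2821 K/W
ΣR = 0.008783 + 0.2821 = 0.2909 K/W
Q = ΔT/ΣR = (24 °C − -14.8 °C)/0.2909 = 133 W

Q = 133 W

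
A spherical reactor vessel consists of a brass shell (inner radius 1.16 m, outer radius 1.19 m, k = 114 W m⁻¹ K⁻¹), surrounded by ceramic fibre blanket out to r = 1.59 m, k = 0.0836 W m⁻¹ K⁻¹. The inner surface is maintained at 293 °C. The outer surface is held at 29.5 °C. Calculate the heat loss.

Series thermal resistances, inner to outer:
  R_brass = (1/1.16 − 1/1.19)/(4πk) = 0.02173/(4π·114) = 1.517×10^-5 K/W
  R_ceramic fibre blanket = (1/1.19 − 1/1.59)/(4πk) = 0.2114/(4π·0.0836) = 0.2012 K/W
ΣR = 1.517×10^-5 + 0.2012 = 0.2012 K/W
Q = ΔT/ΣR = (293 °C − 29.5 °C)/0.2012 = 1310 W

Q = 1310 W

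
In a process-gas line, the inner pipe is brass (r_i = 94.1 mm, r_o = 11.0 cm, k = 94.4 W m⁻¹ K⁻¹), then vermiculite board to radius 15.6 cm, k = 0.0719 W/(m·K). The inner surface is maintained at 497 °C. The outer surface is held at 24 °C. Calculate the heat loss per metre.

Resistance network (inner→outer):
  R'_brass = ln(0.110/0.0941)/(2πk) = 0.1561/(2π·94.4) = 2.632×10^-4 m·K/W
  R'_vermiculite board = ln(0.156/0.110)/(2πk) = 0.3494/(2π·0.0719) = 0.7734 m·K/W
ΣR = 2.632×10^-4 + 0.7734 = 0.7737 m·K/W
Q' = ΔT/ΣR = (497 °C − 24 °C)/0.7737 = 611 W/m

Q' = 611 W/m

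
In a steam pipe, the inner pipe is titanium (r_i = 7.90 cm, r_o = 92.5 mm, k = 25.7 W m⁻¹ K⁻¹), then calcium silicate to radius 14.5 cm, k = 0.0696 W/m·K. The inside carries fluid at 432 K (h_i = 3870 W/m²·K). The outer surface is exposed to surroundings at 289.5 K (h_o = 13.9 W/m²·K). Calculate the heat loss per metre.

Treat each layer as a resistance in series:
  R'_conv,in = 1/(2πr h) = 1/(2π·0.0790·3870) = 5.206×10^-4 m·K/W
  R'_titanium = ln(0.0925/0.0790)/(2πk) = 0.1578/(2π·25.7) = 9.770×10^-4 m·K/W
  R'_calcium silicate = ln(0.145/0.0925)/(2πk) = 0.4495/(2π·0.0696) = 1.028 m·K/W
  R'_conv,out = 1/(2πr h) = 1/(2π·0.145·13.9) = 0.07897 m·K/W
ΣR = 5.206×10^-4 + 9.770×10^-4 + 1.028 + 0.07897 = 1.108 m·K/W
Q' = ΔT/ΣR = (432 K − 289.5 K)/1.108 = 129 W/m

Q' = 129 W/m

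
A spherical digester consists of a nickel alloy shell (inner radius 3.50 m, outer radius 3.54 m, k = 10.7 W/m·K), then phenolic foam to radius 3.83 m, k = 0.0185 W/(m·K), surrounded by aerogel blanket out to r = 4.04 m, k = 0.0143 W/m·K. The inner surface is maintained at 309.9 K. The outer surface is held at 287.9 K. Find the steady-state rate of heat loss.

Resistance network (inner→outer):
  R_nickel alloy = (1/3.50 − 1/3.54)/(4πk) = 0.003228/(4π·10.7) = 2.401×10^-5 K/W
  R_phenolic foam = (1/3.54 − 1/3.83)/(4πk) = 0.02139/(4π·0.0185) = 0.09201 K/W
  R_aerogel blanket = (1/3.83 − 1/4.04)/(4πk) = 0.01357/(4π·0.0143) = 0.07553 K/W
ΣR = 2.401×10^-5 + 0.09201 + 0.07553 = 0.1676 K/W
Q = ΔT/ΣR = (309.9 K − 287.9 K)/0.1676 = 131 W

Q = 131 W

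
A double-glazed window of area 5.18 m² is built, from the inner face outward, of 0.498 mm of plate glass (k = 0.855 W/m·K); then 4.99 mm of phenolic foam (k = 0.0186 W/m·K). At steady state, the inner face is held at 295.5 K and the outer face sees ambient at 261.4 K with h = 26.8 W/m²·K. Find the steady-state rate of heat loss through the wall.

Q = 577 W

Series thermal resistances, inner to outer:
  R_plate glass = L/(kA) = 4.98×10^-4/(0.855·5.18) = 1.124×10^-4 K/W
  R_phenolic foam = L/(kA) = 0.00499/(0.0186·5.18) = 0.05179 K/W
  R_conv,out = 1/(hA) = 1/(26.8·5.18) = 0.007203 K/W
ΣR = 1.124×10^-4 + 0.05179 + 0.007203 = 0.05911 K/W
Q = ΔT/ΣR = (295.5 K − 261.4 K)/0.05911 = 577 W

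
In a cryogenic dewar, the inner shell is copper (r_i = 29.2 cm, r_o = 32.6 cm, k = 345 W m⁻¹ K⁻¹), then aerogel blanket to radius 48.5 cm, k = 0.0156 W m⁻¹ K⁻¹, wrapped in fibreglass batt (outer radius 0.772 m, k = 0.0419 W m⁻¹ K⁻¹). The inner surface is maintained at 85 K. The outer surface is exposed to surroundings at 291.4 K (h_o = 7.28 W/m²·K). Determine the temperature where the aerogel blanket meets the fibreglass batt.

T = 245.3 K

Treat each layer as a resistance in series:
  R_copper = (1/0.292 − 1/0.326)/(4πk) = 0.3572/(4π·345) = 8.239×10^-5 K/W
  R_aerogel blanket = (1/0.326 − 1/0.485)/(4πk) = 1.006/(4π·0.0156) = 5.130 K/W
  R_fibreglass batt = (1/0.485 − 1/0.772)/(4πk) = 0.7665/(4π·0.0419) = 1.456 K/W
  R_conv,out = 1/(4πr²h) = 1/(4π·0.772²·7.28) = 0.01834 K/W
ΣR = 8.239×10^-5 + 5.130 + 1.456 + 0.01834 = 6.604 K/W
Q = ΔT/ΣR = (85 K − 291.4 K)/6.604 = -31.25 W
From the inner boundary to the aerogel blanket/fibreglass batt interface, ΣR_partial = 5.130 K/W.
T_interface = T_in − Q·ΣR_partial = 85 K − (-31.25)(5.130) = 245.3 K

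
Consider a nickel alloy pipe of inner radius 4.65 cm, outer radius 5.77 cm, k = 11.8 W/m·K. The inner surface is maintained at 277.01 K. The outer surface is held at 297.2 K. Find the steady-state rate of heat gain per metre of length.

Q' = 2πk·ΔT/ln(r₂/r₁) = 2π × 11.8 × 20.19 / ln(0.0577/0.0465) = 6940 W/m

Q' = 6.94 kW/m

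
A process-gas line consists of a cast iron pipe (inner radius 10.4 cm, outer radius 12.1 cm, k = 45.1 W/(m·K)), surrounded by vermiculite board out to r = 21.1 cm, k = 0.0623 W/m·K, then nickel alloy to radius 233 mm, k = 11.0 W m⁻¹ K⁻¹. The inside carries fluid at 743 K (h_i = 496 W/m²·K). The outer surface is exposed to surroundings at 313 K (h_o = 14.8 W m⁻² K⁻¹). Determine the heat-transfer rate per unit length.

Q' = 292 W/m

Resistance network (inner→outer):
  R'_conv,in = 1/(2πr h) = 1/(2π·0.104·496) = 0.003085 m·K/W
  R'_cast iron = ln(0.121/0.104)/(2πk) = 0.1514/(2π·45.1) = 5.343×10^-4 m·K/W
  R'_vermiculite board = ln(0.211/0.121)/(2πk) = 0.5561/(2π·0.0623) = 1.421 m·K/W
  R'_nickel alloy = ln(0.233/0.211)/(2πk) = 0.09918/(2π·11.0) = 0.001435 m·K/W
  R'_conv,out = 1/(2πr h) = 1/(2π·0.233·14.8) = 0.04615 m·K/W
ΣR = 0.003085 + 5.343×10^-4 + 1.421 + 0.001435 + 0.04615 = 1.472 m·K/W
Q' = ΔT/ΣR = (743 K − 313 K)/1.472 = 292 W/m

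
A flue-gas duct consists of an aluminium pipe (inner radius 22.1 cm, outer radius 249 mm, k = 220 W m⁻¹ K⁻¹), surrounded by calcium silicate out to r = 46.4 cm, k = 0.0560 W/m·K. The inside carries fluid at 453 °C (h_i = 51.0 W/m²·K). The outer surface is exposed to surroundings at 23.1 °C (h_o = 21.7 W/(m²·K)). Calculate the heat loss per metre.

Q' = 239 W/m

Treat each layer as a resistance in series:
  R'_conv,in = 1/(2πr h) = 1/(2π·0.221·51.0) = 0.01412 m·K/W
  R'_aluminium = ln(0.249/0.221)/(2πk) = 0.1193/(2π·220) = 8.630×10^-5 m·K/W
  R'_calcium silicate = ln(0.464/0.249)/(2πk) = 0.6224/(2π·0.0560) = 1.769 m·K/W
  R'_conv,out = 1/(2πr h) = 1/(2π·0.464·21.7) = 0.01581 m·K/W
ΣR = 0.01412 + 8.630×10^-5 + 1.769 + 0.01581 = 1.799 m·K/W
Q' = ΔT/ΣR = (453 °C − 23.1 °C)/1.799 = 239 W/m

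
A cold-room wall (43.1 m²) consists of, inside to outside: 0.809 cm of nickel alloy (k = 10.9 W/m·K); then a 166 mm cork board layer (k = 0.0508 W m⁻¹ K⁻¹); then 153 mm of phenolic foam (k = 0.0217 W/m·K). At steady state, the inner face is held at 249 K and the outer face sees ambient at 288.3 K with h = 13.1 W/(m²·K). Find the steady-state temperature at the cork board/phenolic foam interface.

T = 261.4 K

Series thermal resistances, inner to outer:
  R_nickel alloy = L/(kA) = 0.00809/(10.9·43.1) = 1.722×10^-5 K/W
  R_cork board = L/(kA) = 0.166/(0.0508·43.1) = 0.07582 K/W
  R_phenolic foam = L/(kA) = 0.153/(0.0217·43.1) = 0.1636 K/W
  R_conv,out = 1/(hA) = 1/(13.1·43.1) = 0.001771 K/W
ΣR = 1.722×10^-5 + 0.07582 + 0.1636 + 0.001771 = 0.2412 K/W
Q = ΔT/ΣR = (249 K − 288.3 K)/0.2412 = -162.9 W
From the inner boundary to the cork board/phenolic foam interface, ΣR_partial = 0.07584 K/W.
T_interface = T_in − Q·ΣR_partial = 249 K − (-162.9)(0.07584) = 261.4 K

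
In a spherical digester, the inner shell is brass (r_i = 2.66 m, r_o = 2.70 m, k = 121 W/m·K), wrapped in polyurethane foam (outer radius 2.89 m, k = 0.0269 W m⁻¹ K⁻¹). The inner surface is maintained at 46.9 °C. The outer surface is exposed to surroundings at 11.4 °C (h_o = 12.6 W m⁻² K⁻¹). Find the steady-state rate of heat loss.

Treat each layer as a resistance in series:
  R_brass = (1/2.66 − 1/2.70)/(4πk) = 0.005569/(4π·121) = 3.663×10^-6 K/W
  R_polyurethane foam = (1/2.70 − 1/2.89)/(4πk) = 0.02435/(4π·0.0269) = 0.07203 K/W
  R_conv,out = 1/(4πr²h) = 1/(4π·2.89²·12.6) = 7.562×10^-4 K/W
ΣR = 3.663×10^-6 + 0.07203 + 7.562×10^-4 = 0.07279 K/W
Q = ΔT/ΣR = (46.9 °C − 11.4 °C)/0.07279 = 488 W

Q = 488 W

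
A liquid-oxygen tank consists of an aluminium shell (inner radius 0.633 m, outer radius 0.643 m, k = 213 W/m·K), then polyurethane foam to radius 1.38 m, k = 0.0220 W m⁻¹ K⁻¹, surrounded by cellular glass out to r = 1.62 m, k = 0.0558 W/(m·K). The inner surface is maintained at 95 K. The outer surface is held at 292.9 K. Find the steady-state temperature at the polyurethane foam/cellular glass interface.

Treat each layer as a resistance in series:
  R_aluminium = (1/0.633 − 1/0.643)/(4πk) = 0.02457/(4π·213) = 9.179×10^-6 K/W
  R_polyurethane foam = (1/0.643 − 1/1.38)/(4πk) = 0.8306/(4π·0.0220) = 3.004 K/W
  R_cellular glass = (1/1.38 − 1/1.62)/(4πk) = 0.1074/(4π·0.0558) = 0.1531 K/W
ΣR = 9.179×10^-6 + 3.004 + 0.1531 = 3.157 K/W
Q = ΔT/ΣR = (95 K − 292.9 K)/3.157 = -62.69 W
From the inner boundary to the polyurethane foam/cellular glass interface, ΣR_partial = 3.004 K/W.
T_interface = T_in − Q·ΣR_partial = 95 K − (-62.69)(3.004) = 283.3 K

T = 283.3 K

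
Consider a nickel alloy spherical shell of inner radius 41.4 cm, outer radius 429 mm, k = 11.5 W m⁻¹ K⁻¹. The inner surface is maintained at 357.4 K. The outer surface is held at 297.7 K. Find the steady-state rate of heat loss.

Q = 102 kW

Q = 4πk·ΔT/(1/r₁ − 1/r₂) = 4π × 11.5 × 59.7 / (1/0.414 − 1/0.429) = 1.02×10^5 W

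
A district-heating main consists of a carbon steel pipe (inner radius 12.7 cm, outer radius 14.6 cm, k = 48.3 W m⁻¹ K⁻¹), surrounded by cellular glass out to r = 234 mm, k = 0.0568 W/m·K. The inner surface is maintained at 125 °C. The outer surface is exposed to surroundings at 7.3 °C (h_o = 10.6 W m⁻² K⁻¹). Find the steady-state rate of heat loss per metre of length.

Resistance network (inner→outer):
  R'_carbon steel = ln(0.146/0.127)/(2πk) = 0.1394/(2π·48.3) = 4.594×10^-4 m·K/W
  R'_cellular glass = ln(0.234/0.146)/(2πk) = 0.4717/(2π·0.0568) = 1.322 m·K/W
  R'_conv,out = 1/(2πr h) = 1/(2π·0.234·10.6) = 0.06417 m·K/W
ΣR = 4.594×10^-4 + 1.322 + 0.06417 = 1.387 m·K/W
Q' = ΔT/ΣR = (125 °C − 7.3 °C)/1.387 = 84.9 W/m

Q' = 84.9 W/m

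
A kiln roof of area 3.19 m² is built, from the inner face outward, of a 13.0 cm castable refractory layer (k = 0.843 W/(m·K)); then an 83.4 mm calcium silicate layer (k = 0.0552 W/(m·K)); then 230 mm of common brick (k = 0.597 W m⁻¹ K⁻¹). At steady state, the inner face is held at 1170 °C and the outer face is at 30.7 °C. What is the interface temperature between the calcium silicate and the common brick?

Resistance network (inner→outer):
  R_castable refractory = L/(kA) = 0.130/(0.843·3.19) = 0.04834 K/W
  R_calcium silicate = L/(kA) = 0.0834/(0.0552·3.19) = 0.4736 K/W
  R_common brick = L/(kA) = 0.230/(0.597·3.19) = 0.1208 K/W
ΣR = 0.04834 + 0.4736 + 0.1208 = 0.6427 K/W
Q = ΔT/ΣR = (1170 °C − 30.7 °C)/0.6427 = 1773 W
From the inner boundary to the calcium silicate/common brick interface, ΣR_partial = 0.5219 K/W.
T_interface = T_in − Q·ΣR_partial = 1170 °C − (1773)(0.5219) = 245 °C

T = 245 °C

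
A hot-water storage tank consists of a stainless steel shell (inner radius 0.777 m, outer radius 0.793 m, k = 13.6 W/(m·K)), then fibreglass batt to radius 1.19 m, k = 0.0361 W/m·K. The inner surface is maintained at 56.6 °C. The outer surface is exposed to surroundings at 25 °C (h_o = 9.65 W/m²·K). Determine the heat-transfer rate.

Q = 33.9 W

Series thermal resistances, inner to outer:
  R_stainless steel = (1/0.777 − 1/0.793)/(4πk) = 0.02597/(4π·13.6) = 1.519×10^-4 K/W
  R_fibreglass batt = (1/0.793 − 1/1.19)/(4πk) = 0.4207/(4π·0.0361) = 0.9274 K/W
  R_conv,out = 1/(4πr²h) = 1/(4π·1.19²·9.65) = 0.005823 K/W
ΣR = 1.519×10^-4 + 0.9274 + 0.005823 = 0.9334 K/W
Q = ΔT/ΣR = (56.6 °C − 25 °C)/0.9334 = 33.9 W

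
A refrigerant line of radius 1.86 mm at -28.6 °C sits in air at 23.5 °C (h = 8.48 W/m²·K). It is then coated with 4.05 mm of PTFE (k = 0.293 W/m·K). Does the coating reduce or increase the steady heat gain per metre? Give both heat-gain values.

increases: 5.16 → 13.7 W/m

Critical radius for a cylinder: r_cr = k/h = 0.0346 m = 3.46 cm.
Outer radius after coating: r₂ = 0.00186 + 0.00405 = 0.00591 m.
Since r₁ < r_cr and r₂ ≤ r_cr, the coating moves toward the maximum at r_cr — heat gain rises.
Bare: R = 1/(2πr₁h) = 10.09 m·K/W; Q = 52.1/10.09 = 5.16 W/m.
Coated: R = R_cond + R_conv = 3.804 m·K/W; Q = 52.1/3.804 = 13.7 W/m.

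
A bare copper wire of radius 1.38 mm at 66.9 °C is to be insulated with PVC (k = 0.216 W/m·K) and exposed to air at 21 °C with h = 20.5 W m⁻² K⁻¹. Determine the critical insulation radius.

For a cylinder, r_cr = k_ins/h = 0.216/20.5 = 0.0105 m = 1.05 cm

r_cr = 1.05 cm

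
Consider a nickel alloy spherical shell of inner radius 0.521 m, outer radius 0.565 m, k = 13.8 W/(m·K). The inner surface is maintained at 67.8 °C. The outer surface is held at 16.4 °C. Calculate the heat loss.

Q = 4πk·ΔT/(1/r₁ − 1/r₂) = 4π × 13.8 × 51.4 / (1/0.521 − 1/0.565) = 59600 W

Q = 59600 W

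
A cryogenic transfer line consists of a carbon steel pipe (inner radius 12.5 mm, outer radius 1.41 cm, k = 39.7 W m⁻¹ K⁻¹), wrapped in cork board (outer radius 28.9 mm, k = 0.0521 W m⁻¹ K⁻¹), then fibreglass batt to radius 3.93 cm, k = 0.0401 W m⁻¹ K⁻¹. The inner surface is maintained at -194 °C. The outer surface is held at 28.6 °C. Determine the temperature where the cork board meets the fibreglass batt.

T = -51.0 °C

Treat each layer as a resistance in series:
  R'_carbon steel = ln(0.0141/0.0125)/(2πk) = 0.1204/(2π·39.7) = 4.829×10^-4 m·K/W
  R'_cork board = ln(0.0289/0.0141)/(2πk) = 0.7177/(2π·0.0521) = 2.192 m·K/W
  R'_fibreglass batt = ln(0.0393/0.0289)/(2πk) = 0.3074/(2π·0.0401) = 1.220 m·K/W
ΣR = 4.829×10^-4 + 2.192 + 1.220 = 3.412 m·K/W
Q' = ΔT/ΣR = (-194 °C − 28.6 °C)/3.412 = -65.24 W/m
From the inner boundary to the cork board/fibreglass batt interface, ΣR_partial = 2.192 m·K/W.
T_interface = T_in − Q'·ΣR_partial = -194 °C − (-65.24)(2.192) = -51.0 °C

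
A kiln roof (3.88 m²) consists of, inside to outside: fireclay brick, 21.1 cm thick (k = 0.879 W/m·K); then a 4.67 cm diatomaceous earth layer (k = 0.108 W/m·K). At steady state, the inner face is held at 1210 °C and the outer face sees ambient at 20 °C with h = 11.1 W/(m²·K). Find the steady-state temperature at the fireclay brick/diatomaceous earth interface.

T = 835 °C

Treat each layer as a resistance in series:
  R_fireclay brick = L/(kA) = 0.211/(0.879·3.88) = 0.06187 K/W
  R_diatomaceous earth = L/(kA) = 0.0467/(0.108·3.88) = 0.1114 K/W
  R_conv,out = 1/(hA) = 1/(11.1·3.88) = 0.02322 K/W
ΣR = 0.06187 + 0.1114 + 0.02322 = 0.1965 K/W
Q = ΔT/ΣR = (1210 °C − 20 °C)/0.1965 = 6056 W
From the inner boundary to the fireclay brick/diatomaceous earth interface, ΣR_partial = 0.06187 K/W.
T_interface = T_in − Q·ΣR_partial = 1210 °C − (6056)(0.06187) = 835 °C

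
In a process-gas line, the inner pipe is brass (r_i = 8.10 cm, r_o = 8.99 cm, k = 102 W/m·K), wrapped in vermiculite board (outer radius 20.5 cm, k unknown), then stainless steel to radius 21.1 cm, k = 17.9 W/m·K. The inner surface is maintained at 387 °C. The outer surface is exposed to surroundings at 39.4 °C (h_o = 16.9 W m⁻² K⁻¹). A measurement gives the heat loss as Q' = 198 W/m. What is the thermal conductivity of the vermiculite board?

k = 0.0767 W/m·K

ΣR = ΔT/Q' = |387 − 39.4|/198 = 1.756 m·K/W
Known resistances:
  R'_brass = ln(0.0899/0.0810)/(2πk) = 0.1042/(2π·102) = 1.627×10^-4 m·K/W
  R'_stainless steel = ln(0.211/0.205)/(2πk) = 0.02885/(2π·17.9) = 2.565×10^-4 m·K/W
  R'_conv,out = 1/(2πr h) = 1/(2π·0.211·16.9) = 0.04463 m·K/W
R_vermiculite board = ΣR − ΣR_known = 1.756 − 0.04505 = 1.711 m·K/W
ln(r₂/r₁)/(2πk) = 1.711 ⇒ k = 0.8243/(2π·1.711) = 0.0767 W/m·K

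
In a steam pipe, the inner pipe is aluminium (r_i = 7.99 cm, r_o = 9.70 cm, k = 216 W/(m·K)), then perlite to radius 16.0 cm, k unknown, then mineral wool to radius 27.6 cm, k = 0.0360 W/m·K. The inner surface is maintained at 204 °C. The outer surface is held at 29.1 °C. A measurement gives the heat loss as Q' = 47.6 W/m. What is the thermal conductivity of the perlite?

ΣR = ΔT/Q' = |204 − 29.1|/47.6 = 3.674 m·K/W
Known resistances:
  R'_aluminium = ln(0.0970/0.0799)/(2πk) = 0.1939/(2π·216) = 1.429×10^-4 m·K/W
  R'_mineral wool = ln(0.276/0.160)/(2πk) = 0.5452/(2π·0.0360) = 2.410 m·K/W
R_perlite = ΣR − ΣR_known = 3.674 − 2.410 = 1.264 m·K/W
ln(r₂/r₁)/(2πk) = 1.264 ⇒ k = 0.5005/(2π·1.264) = 0.0630 W/m·K

k = 0.0630 W/m·K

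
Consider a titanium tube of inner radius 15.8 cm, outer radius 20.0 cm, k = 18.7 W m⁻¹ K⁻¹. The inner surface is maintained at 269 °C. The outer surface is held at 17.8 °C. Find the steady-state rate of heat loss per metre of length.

Q' = 2πk·ΔT/ln(r₂/r₁) = 2π × 18.7 × 251.2 / ln(0.200/0.158) = 1.25×10^5 W/m

Q' = 1.25×10^5 W/m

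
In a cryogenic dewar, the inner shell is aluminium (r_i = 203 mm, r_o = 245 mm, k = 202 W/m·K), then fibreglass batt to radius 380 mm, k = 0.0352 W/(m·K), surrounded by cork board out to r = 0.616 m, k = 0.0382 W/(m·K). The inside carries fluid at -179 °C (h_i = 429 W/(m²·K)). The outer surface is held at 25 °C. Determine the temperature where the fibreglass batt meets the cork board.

Treat each layer as a resistance in series:
  R_conv,in = 1/(4πr²h) = 1/(4π·0.203²·429) = 0.004501 K/W
  R_aluminium = (1/0.203 − 1/0.245)/(4πk) = 0.8445/(4π·202) = 3.327×10^-4 K/W
  R_fibreglass batt = (1/0.245 − 1/0.380)/(4πk) = 1.450/(4π·0.0352) = 3.278 K/W
  R_cork board = (1/0.380 − 1/0.616)/(4πk) = 1.008/(4π·0.0382) = 2.100 K/W
ΣR = 0.004501 + 3.327×10^-4 + 3.278 + 2.100 = 5.383 K/W
Q = ΔT/ΣR = (-179 °C − 25 °C)/5.383 = -37.90 W
From the inner boundary to the fibreglass batt/cork board interface, ΣR_partial = 3.283 K/W.
T_interface = T_in − Q·ΣR_partial = -179 °C − (-37.90)(3.283) = -54.6 °C

T = -54.6 °C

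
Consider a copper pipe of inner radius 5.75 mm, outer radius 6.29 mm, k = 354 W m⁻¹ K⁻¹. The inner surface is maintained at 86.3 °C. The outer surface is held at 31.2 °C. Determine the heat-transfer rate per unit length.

Q' = 2πk·ΔT/ln(r₂/r₁) = 2π × 354 × 55.1 / ln(0.00629/0.00575) = 1.37×10^6 W/m

Q' = 1370 kW/m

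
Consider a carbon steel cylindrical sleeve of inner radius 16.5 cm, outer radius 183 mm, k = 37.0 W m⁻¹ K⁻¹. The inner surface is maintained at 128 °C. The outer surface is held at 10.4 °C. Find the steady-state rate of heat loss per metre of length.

Q' = 2.64×10^5 W/m

Q' = 2πk·ΔT/ln(r₂/r₁) = 2π × 37.0 × 117.6 / ln(0.183/0.165) = 2.64×10^5 W/m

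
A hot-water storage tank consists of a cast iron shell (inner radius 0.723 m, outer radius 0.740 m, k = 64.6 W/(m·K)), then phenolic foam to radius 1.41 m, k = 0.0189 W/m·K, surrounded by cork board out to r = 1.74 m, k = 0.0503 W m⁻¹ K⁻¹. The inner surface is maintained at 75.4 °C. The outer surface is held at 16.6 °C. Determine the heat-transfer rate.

Resistance network (inner→outer):
  R_cast iron = (1/0.723 − 1/0.740)/(4πk) = 0.03177/(4π·64.6) = 3.914×10^-5 K/W
  R_phenolic foam = (1/0.740 − 1/1.41)/(4πk) = 0.6421/(4π·0.0189) = 2.704 K/W
  R_cork board = (1/1.41 − 1/1.74)/(4πk) = 0.1345/(4π·0.0503) = 0.2128 K/W
ΣR = 3.914×10^-5 + 2.704 + 0.2128 = 2.917 K/W
Q = ΔT/ΣR = (75.4 °C − 16.6 °C)/2.917 = 20.2 W

Q = 20.2 W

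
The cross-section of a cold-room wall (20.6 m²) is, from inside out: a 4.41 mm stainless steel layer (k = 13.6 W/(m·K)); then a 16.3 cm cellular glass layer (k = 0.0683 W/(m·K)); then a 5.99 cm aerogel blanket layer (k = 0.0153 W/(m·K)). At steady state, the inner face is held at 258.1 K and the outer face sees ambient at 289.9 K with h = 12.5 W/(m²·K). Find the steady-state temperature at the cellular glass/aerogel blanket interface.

T = 269.99 K

Resistance network (inner→outer):
  R_stainless steel = L/(kA) = 0.00441/(13.6·20.6) = 1.574×10^-5 K/W
  R_cellular glass = L/(kA) = 0.163/(0.0683·20.6) = 0.1159 K/W
  R_aerogel blanket = L/(kA) = 0.0599/(0.0153·20.6) = 0.1901 K/W
  R_conv,out = 1/(hA) = 1/(12.5·20.6) = 0.003883 K/W
ΣR = 1.574×10^-5 + 0.1159 + 0.1901 + 0.003883 = 0.3099 K/W
Q = ΔT/ΣR = (258.1 K − 289.9 K)/0.3099 = -102.6 W
From the inner boundary to the cellular glass/aerogel blanket interface, ΣR_partial = 0.1159 K/W.
T_interface = T_in − Q·ΣR_partial = 258.1 K − (-102.6)(0.1159) = 269.99 K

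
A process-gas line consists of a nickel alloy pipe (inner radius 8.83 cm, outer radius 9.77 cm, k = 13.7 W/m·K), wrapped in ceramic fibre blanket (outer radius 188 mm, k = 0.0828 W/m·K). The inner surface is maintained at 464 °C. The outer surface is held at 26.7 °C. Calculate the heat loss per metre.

Q' = 347 W/m

Treat each layer as a resistance in series:
  R'_nickel alloy = ln(0.0977/0.0883)/(2πk) = 0.1012/(2π·13.7) = 0.001175 m·K/W
  R'_ceramic fibre blanket = ln(0.188/0.0977)/(2πk) = 0.6545/(2π·0.0828) = 1.258 m·K/W
ΣR = 0.001175 + 1.258 = 1.259 m·K/W
Q' = ΔT/ΣR = (464 °C − 26.7 °C)/1.259 = 347 W/m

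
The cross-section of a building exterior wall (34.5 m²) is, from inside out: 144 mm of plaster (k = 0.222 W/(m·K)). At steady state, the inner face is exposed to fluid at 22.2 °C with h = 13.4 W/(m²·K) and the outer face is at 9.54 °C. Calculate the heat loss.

Q = 604 W

Treat each layer as a resistance in series:
  R_conv,in = 1/(hA) = 1/(13.4·34.5) = 0.002163 K/W
  R_plaster = L/(kA) = 0.144/(0.222·34.5) = 0.01880 K/W
ΣR = 0.002163 + 0.01880 = 0.02096 K/W
Q = ΔT/ΣR = (22.2 °C − 9.54 °C)/0.02096 = 604 W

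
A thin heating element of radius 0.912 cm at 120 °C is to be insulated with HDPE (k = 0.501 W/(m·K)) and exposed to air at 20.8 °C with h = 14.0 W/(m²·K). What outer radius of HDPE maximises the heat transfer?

r_cr = 3.58 cm

For a cylinder, r_cr = k_ins/h = 0.501/14.0 = 0.0358 m = 3.58 cm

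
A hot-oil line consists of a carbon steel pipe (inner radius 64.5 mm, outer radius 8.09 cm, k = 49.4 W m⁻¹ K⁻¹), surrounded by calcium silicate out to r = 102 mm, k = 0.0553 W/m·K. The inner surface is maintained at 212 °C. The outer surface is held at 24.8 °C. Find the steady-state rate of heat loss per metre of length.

Series thermal resistances, inner to outer:
  R'_carbon steel = ln(0.0809/0.0645)/(2πk) = 0.2265/(2π·49.4) = 7.299×10^-4 m·K/W
  R'_calcium silicate = ln(0.102/0.0809)/(2πk) = 0.2318/(2π·0.0553) = 0.6670 m·K/W
ΣR = 7.299×10^-4 + 0.6670 = 0.6677 m·K/W
Q' = ΔT/ΣR = (212 °C − 24.8 °C)/0.6677 = 280 W/m

Q' = 280 W/m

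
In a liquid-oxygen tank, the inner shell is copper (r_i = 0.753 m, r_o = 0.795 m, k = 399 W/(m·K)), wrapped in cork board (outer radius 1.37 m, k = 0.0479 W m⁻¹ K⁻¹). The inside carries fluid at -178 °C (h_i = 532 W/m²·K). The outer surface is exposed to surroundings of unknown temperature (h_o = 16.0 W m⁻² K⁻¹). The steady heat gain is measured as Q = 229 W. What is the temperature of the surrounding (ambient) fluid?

Series resistances:
  R_conv,in = 1/(4πr²h) = 1/(4π·0.753²·532) = 2.638×10^-4 K/W
  R_copper = (1/0.753 − 1/0.795)/(4πk) = 0.07016/(4π·399) = 1.399×10^-5 K/W
  R_cork board = (1/0.795 − 1/1.37)/(4πk) = 0.5279/(4π·0.0479) = 0.8771 K/W
  R_conv,out = 1/(4πr²h) = 1/(4π·1.37²·16.0) = 0.002650 K/W
ΣR = 0.8800 K/W
ΔT = Q·ΣR = 229 × 0.8800 = 201.5 K
Heat flows inward, so T_out = T_in + ΔT = -178 + 201.5 = 23.5 °C

T_out = 23.5 °C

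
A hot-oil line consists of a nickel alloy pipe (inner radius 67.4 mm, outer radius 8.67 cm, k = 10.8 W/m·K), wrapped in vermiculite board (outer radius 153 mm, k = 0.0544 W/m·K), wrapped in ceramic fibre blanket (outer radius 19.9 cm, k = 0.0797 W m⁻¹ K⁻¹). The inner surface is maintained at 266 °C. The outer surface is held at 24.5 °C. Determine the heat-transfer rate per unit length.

Resistance network (inner→outer):
  R'_nickel alloy = ln(0.0867/0.0674)/(2πk) = 0.2518/(2π·10.8) = 0.003711 m·K/W
  R'_vermiculite board = ln(0.153/0.0867)/(2πk) = 0.5680/(2π·0.0544) = 1.662 m·K/W
  R'_ceramic fibre blanket = ln(0.199/0.153)/(2πk) = 0.2629/(2π·0.0797) = 0.5249 m·K/W
ΣR = 0.003711 + 1.662 + 0.5249 = 2.191 m·K/W
Q' = ΔT/ΣR = (266 °C − 24.5 °C)/2.191 = 110 W/m

Q' = 110 W/m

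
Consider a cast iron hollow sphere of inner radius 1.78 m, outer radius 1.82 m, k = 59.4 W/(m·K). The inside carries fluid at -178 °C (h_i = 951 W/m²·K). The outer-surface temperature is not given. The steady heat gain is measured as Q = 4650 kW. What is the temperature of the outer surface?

Sum the resistances:
  R_conv,in = 1/(4πr²h) = 1/(4π·1.78²·951) = 2.641×10^-5 K/W
  R_cast iron = (1/1.78 − 1/1.82)/(4πk) = 0.01235/(4π·59.4) = 1.654×10^-5 K/W
ΣR = 4.295×10^-5 K/W
ΔT = Q·ΣR = 4.65×10^6 × 4.295×10^-5 = 199.7 K
Heat flows inward, so T_out = T_in + ΔT = -178 + 199.7 = 21.7 °C

T_out = 21.7 °C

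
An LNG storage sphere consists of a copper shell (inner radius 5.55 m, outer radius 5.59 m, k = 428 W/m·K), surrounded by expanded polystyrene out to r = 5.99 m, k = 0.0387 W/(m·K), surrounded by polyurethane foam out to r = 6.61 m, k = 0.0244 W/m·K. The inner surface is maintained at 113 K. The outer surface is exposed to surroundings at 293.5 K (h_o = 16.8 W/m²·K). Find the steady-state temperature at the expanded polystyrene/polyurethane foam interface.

Treat each layer as a resistance in series:
  R_copper = (1/5.55 − 1/5.59)/(4πk) = 0.001289/(4π·428) = 2.397×10^-7 K/W
  R_expanded polystyrene = (1/5.59 − 1/5.99)/(4πk) = 0.01195/(4π·0.0387) = 0.02456 K/W
  R_polyurethane foam = (1/5.99 − 1/6.61)/(4πk) = 0.01566/(4π·0.0244) = 0.05107 K/W
  R_conv,out = 1/(4πr²h) = 1/(4π·6.61²·16.8) = 1.084×10^-4 K/W
ΣR = 2.397×10^-7 + 0.02456 + 0.05107 + 1.084×10^-4 = 0.07574 K/W
Q = ΔT/ΣR = (113 K − 293.5 K)/0.07574 = -2383 W
From the inner boundary to the expanded polystyrene/polyurethane foam interface, ΣR_partial = 0.02456 K/W.
T_interface = T_in − Q·ΣR_partial = 113 K − (-2383)(0.02456) = 172 K

T = 172 K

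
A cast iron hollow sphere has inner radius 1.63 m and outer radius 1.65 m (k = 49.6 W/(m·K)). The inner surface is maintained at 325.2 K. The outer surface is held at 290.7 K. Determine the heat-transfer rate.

Q = 2890 kW

Q = 4πk·ΔT/(1/r₁ − 1/r₂) = 4π × 49.6 × 34.5 / (1/1.63 − 1/1.65) = 2.89×10^6 W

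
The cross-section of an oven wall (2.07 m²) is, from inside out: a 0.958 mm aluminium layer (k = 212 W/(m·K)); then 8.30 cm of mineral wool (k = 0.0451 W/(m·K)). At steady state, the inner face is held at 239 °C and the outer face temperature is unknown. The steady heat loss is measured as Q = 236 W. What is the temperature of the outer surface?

T_out = 29.2 °C

Series resistances:
  R_aluminium = L/(kA) = 9.58×10^-4/(212·2.07) = 2.183×10^-6 K/W
  R_mineral wool = L/(kA) = 0.0830/(0.0451·2.07) = 0.8891 K/W
ΣR = 0.8891 K/W
ΔT = Q·ΣR = 236 × 0.8891 = 209.8 K
Heat flows outward, so T_out = T_in − ΔT = 239 − 209.8 = 29.2 °C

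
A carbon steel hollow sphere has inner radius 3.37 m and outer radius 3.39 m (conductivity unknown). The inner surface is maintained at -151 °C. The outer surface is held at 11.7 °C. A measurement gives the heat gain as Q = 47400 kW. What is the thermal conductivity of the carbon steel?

ΣR = ΔT/Q = |-151 − 11.7|/4.74×10^7 = 3.432×10^-6 K/W
(1/r₁−1/r₂)/(4πk) = 3.432×10^-6 ⇒ k = 0.001751/(4π·3.432×10^-6) = 40.6 W/m·K

k = 40.6 W/m·K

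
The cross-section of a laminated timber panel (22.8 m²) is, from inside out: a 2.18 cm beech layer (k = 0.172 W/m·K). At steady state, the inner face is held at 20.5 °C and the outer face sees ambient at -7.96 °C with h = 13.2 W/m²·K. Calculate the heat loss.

Q = 3.20 kW

Treat each layer as a resistance in series:
  R_beech = L/(kA) = 0.0218/(0.172·22.8) = 0.005559 K/W
  R_conv,out = 1/(hA) = 1/(13.2·22.8) = 0.003323 K/W
ΣR = 0.005559 + 0.003323 = 0.008882 K/W
Q = ΔT/ΣR = (20.5 °C − -7.96 °C)/0.008882 = 3200 W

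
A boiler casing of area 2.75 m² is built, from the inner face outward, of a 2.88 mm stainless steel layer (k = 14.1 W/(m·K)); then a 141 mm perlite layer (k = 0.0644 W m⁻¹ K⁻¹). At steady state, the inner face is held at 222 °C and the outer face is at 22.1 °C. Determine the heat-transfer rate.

Treat each layer as a resistance in series:
  R_stainless steel = L/(kA) = 0.00288/(14.1·2.75) = 7.427×10^-5 K/W
  R_perlite = L/(kA) = 0.141/(0.0644·2.75) = 0.7962 K/W
ΣR = 7.427×10^-5 + 0.7962 = 0.7963 K/W
Q = ΔT/ΣR = (222 °C − 22.1 °C)/0.7963 = 251 W

Q = 251 W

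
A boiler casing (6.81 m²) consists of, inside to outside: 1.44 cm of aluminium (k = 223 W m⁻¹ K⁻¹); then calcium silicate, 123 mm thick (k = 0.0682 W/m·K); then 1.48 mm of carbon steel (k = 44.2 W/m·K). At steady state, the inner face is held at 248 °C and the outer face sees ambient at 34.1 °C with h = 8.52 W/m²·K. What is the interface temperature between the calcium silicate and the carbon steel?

T = 47.2 °C

Treat each layer as a resistance in series:
  R_aluminium = L/(kA) = 0.0144/(223·6.81) = 9.482×10^-6 K/W
  R_calcium silicate = L/(kA) = 0.123/(0.0682·6.81) = 0.2648 K/W
  R_carbon steel = L/(kA) = 0.00148/(44.2·6.81) = 4.917×10^-6 K/W
  R_conv,out = 1/(hA) = 1/(8.52·6.81) = 0.01724 K/W
ΣR = 9.482×10^-6 + 0.2648 + 4.917×10^-6 + 0.01724 = 0.2821 K/W
Q = ΔT/ΣR = (248 °C − 34.1 °C)/0.2821 = 758.2 W
From the inner boundary to the calcium silicate/carbon steel interface, ΣR_partial = 0.2648 K/W.
T_interface = T_in − Q·ΣR_partial = 248 °C − (758.2)(0.2648) = 47.2 °C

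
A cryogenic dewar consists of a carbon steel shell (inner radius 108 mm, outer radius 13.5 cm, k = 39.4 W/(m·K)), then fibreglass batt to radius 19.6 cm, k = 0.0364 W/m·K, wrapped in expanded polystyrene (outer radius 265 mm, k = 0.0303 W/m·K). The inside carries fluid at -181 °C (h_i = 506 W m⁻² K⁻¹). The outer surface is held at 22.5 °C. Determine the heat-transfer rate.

Q = 23.8 W

Resistance network (inner→outer):
  R_conv,in = 1/(4πr²h) = 1/(4π·0.108²·506) = 0.01348 K/W
  R_carbon steel = (1/0.108 − 1/0.135)/(4πk) = 1.852/(4π·39.4) = 0.003740 K/W
  R_fibreglass batt = (1/0.135 − 1/0.196)/(4πk) = 2.305/(4π·0.0364) = 5.040 K/W
  R_expanded polystyrene = (1/0.196 − 1/0.265)/(4πk) = 1.328/(4π·0.0303) = 3.489 K/W
ΣR = 0.01348 + 0.003740 + 5.040 + 3.489 = 8.546 K/W
Q = ΔT/ΣR = (-181 °C − 22.5 °C)/8.546 = -23.8 W
(Negative Q ⇒ heat flows inward; heat gain = 23.8 W.)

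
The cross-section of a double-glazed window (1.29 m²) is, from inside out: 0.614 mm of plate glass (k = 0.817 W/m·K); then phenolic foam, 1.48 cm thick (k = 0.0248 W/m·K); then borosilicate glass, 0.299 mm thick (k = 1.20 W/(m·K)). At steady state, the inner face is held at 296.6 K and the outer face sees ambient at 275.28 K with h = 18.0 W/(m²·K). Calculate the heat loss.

Q = 42.1 W

Series thermal resistances, inner to outer:
  R_plate glass = L/(kA) = 6.14×10^-4/(0.817·1.29) = 5.826×10^-4 K/W
  R_phenolic foam = L/(kA) = 0.0148/(0.0248·1.29) = 0.4626 K/W
  R_borosilicate glass = L/(kA) = 2.99×10^-4/(1.20·1.29) = 1.932×10^-4 K/W
  R_conv,out = 1/(hA) = 1/(18.0·1.29) = 0.04307 K/W
ΣR = 5.826×10^-4 + 0.4626 + 1.932×10^-4 + 0.04307 = 0.5064 K/W
Q = ΔT/ΣR = (296.6 K − 275.28 K)/0.5064 = 42.1 W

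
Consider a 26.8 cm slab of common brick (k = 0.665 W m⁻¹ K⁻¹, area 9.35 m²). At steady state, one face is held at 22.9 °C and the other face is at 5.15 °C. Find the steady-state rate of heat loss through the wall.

Q = kA·ΔT/L = 0.665 × 9.35 × |22.9 °C − 5.15 °C| / 0.268 = 412 W

Q = 412 W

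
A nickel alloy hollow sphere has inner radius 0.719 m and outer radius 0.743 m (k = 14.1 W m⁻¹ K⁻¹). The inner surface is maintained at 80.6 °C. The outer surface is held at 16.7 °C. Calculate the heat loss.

Q = 4πk·ΔT/(1/r₁ − 1/r₂) = 4π × 14.1 × 63.9 / (1/0.719 − 1/0.743) = 2.52×10^5 W

Q = 2.52×10^5 W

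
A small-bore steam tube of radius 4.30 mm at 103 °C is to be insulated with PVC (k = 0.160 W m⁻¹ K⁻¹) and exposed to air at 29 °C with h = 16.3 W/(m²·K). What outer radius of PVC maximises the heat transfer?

r_cr = 0.982 cm

For a cylinder, r_cr = k_ins/h = 0.160/16.3 = 0.00982 m = 0.982 cm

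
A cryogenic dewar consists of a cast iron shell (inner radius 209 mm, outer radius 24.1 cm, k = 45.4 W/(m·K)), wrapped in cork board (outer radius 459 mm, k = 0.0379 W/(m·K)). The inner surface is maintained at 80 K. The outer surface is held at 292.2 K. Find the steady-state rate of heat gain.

Treat each layer as a resistance in series:
  R_cast iron = (1/0.209 − 1/0.241)/(4πk) = 0.6353/(4π·45.4) = 0.001114 K/W
  R_cork board = (1/0.241 − 1/0.459)/(4πk) = 1.971/(4π·0.0379) = 4.138 K/W
ΣR = 0.001114 + 4.138 = 4.139 K/W
Q = ΔT/ΣR = (80 K − 292.2 K)/4.139 = -51.3 W
(Negative Q ⇒ heat flows inward; heat gain = 51.3 W.)

Q = 51.3 W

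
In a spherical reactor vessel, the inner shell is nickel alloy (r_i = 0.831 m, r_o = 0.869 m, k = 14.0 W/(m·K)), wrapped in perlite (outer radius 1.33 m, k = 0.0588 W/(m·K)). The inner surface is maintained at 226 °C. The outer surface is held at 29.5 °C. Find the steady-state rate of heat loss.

Series thermal resistances, inner to outer:
  R_nickel alloy = (1/0.831 − 1/0.869)/(4πk) = 0.05262/(4π·14.0) = 2.991×10^-4 K/W
  R_perlite = (1/0.869 − 1/1.33)/(4πk) = 0.3989/(4π·0.0588) = 0.5398 K/W
ΣR = 2.991×10^-4 + 0.5398 = 0.5401 K/W
Q = ΔT/ΣR = (226 °C − 29.5 °C)/0.5401 = 364 W

Q = 364 W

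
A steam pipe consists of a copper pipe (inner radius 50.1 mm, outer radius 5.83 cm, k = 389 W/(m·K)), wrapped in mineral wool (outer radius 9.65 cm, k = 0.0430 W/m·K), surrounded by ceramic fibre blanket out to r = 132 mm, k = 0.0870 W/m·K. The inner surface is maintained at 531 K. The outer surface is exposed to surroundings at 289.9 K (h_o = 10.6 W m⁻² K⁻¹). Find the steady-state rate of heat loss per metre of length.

Q' = 94.5 W/m

Resistance network (inner→outer):
  R'_copper = ln(0.0583/0.0501)/(2πk) = 0.1516/(2π·389) = 6.202×10^-5 m·K/W
  R'_mineral wool = ln(0.0965/0.0583)/(2πk) = 0.5039/(2π·0.0430) = 1.865 m·K/W
  R'_ceramic fibre blanket = ln(0.132/0.0965)/(2πk) = 0.3133/(2π·0.0870) = 0.5731 m·K/W
  R'_conv,out = 1/(2πr h) = 1/(2π·0.132·10.6) = 0.1137 m·K/W
ΣR = 6.202×10^-5 + 1.865 + 0.5731 + 0.1137 = 2.552 m·K/W
Q' = ΔT/ΣR = (531 K − 289.9 K)/2.552 = 94.5 W/m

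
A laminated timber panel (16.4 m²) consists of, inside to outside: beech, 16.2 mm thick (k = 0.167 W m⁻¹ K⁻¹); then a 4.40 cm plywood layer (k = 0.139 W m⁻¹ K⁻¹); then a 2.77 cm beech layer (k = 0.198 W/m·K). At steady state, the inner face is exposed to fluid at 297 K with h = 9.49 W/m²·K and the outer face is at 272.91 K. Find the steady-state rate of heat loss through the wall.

Resistance network (inner→outer):
  R_conv,in = 1/(hA) = 1/(9.49·16.4) = 0.006425 K/W
  R_beech = L/(kA) = 0.0162/(0.167·16.4) = 0.005915 K/W
  R_plywood = L/(kA) = 0.0440/(0.139·16.4) = 0.01930 K/W
  R_beech = L/(kA) = 0.0277/(0.198·16.4) = 0.008530 K/W
ΣR = 0.006425 + 0.005915 + 0.01930 + 0.008530 = 0.04017 K/W
Q = ΔT/ΣR = (297 K − 272.91 K)/0.04017 = 600 W

Q = 600 W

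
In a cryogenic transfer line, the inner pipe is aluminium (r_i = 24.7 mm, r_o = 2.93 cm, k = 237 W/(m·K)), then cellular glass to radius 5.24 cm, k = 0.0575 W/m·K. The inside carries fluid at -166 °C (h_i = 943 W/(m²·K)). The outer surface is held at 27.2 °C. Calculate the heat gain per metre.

Q' = 120 W/m

Series thermal resistances, inner to outer:
  R'_conv,in = 1/(2πr h) = 1/(2π·0.0247·943) = 0.006833 m·K/W
  R'_aluminium = ln(0.0293/0.0247)/(2πk) = 0.1708/(2π·237) = 1.147×10^-4 m·K/W
  R'_cellular glass = ln(0.0524/0.0293)/(2πk) = 0.5813/(2π·0.0575) = 1.609 m·K/W
ΣR = 0.006833 + 1.147×10^-4 + 1.609 = 1.616 m·K/W
Q' = ΔT/ΣR = (-166 °C − 27.2 °C)/1.616 = -120 W/m
(Negative Q' ⇒ heat flows inward; heat gain = 120 W/m.)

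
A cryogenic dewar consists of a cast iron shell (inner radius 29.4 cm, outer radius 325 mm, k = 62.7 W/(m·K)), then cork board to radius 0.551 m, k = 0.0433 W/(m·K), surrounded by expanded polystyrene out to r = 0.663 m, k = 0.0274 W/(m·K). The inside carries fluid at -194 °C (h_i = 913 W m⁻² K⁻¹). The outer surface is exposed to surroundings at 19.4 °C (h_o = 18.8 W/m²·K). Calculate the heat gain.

Q = 66.3 W

Series thermal resistances, inner to outer:
  R_conv,in = 1/(4πr²h) = 1/(4π·0.294²·913) = 0.001008 K/W
  R_cast iron = (1/0.294 − 1/0.325)/(4πk) = 0.3244/(4π·62.7) = 4.118×10^-4 K/W
  R_cork board = (1/0.325 − 1/0.551)/(4πk) = 1.262/(4π·0.0433) = 2.319 K/W
  R_expanded polystyrene = (1/0.551 − 1/0.663)/(4πk) = 0.3066/(4π·0.0274) = 0.8904 K/W
  R_conv,out = 1/(4πr²h) = 1/(4π·0.663²·18.8) = 0.009630 K/W
ΣR = 0.001008 + 4.118×10^-4 + 2.319 + 0.8904 + 0.009630 = 3.220 K/W
Q = ΔT/ΣR = (-194 °C − 19.4 °C)/3.220 = -66.3 W
(Negative Q ⇒ heat flows inward; heat gain = 66.3 W.)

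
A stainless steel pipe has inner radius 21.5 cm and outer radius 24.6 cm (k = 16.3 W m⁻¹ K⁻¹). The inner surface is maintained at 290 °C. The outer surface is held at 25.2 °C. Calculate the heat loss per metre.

Q' = 201 kW/m

Q' = 2πk·ΔT/ln(r₂/r₁) = 2π × 16.3 × 264.8 / ln(0.246/0.215) = 2.01×10^5 W/m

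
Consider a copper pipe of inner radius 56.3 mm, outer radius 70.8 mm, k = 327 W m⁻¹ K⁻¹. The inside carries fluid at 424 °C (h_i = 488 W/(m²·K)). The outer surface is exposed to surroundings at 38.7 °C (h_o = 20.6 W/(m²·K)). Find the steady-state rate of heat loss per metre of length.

Resistance network (inner→outer):
  R'_conv,in = 1/(2πr h) = 1/(2π·0.0563·488) = 0.005793 m·K/W
  R'_copper = ln(0.0708/0.0563)/(2πk) = 0.2292/(2π·327) = 1.115×10^-4 m·K/W
  R'_conv,out = 1/(2πr h) = 1/(2π·0.0708·20.6) = 0.1091 m·K/W
ΣR = 0.005793 + 1.115×10^-4 + 0.1091 = 0.1150 m·K/W
Q' = ΔT/ΣR = (424 °C − 38.7 °C)/0.1150 = 3350 W/m

Q' = 3.35 kW/m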